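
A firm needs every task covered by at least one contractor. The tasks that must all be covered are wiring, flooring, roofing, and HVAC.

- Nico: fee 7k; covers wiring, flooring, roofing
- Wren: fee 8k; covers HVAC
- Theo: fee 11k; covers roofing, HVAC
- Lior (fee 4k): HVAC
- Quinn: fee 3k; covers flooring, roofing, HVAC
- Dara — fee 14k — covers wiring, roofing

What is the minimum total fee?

10

Choose Nico and Quinn: together they cover wiring, flooring, roofing, HVAC — every task.
Total fee: 7 + 3 = 10.
No cover costs less than 10.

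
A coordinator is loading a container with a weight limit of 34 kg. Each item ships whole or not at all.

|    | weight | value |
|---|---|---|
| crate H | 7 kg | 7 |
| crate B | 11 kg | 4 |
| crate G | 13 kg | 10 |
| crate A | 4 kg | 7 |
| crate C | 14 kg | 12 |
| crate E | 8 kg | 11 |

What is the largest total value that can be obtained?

37

This is an integer program with binary decision variables.
Take crate H, crate A, crate C, and crate E: weight 7 + 4 + 14 + 8 = 33 ≤ 34, value 7 + 7 + 12 + 11 = 37.
No other feasible combination does better.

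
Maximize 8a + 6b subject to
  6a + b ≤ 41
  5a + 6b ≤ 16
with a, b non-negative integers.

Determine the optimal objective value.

24

The continuous relaxation peaks at (3.2, 0) with value 25.60; rounding to a feasible lattice point costs some objective.
(a,b)=(3,0): 6·3+1·0=18≤41, 5·3+6·0=15≤16, objective 24.
(a,b)=(2,1): 6·2+1·1=13≤41, 5·2+6·1=16≤16, objective 22.
(a,b)=(2,0): 6·2+1·0=12≤41, 5·2+6·0=10≤16, objective 16.
No feasible integer point exceeds 24.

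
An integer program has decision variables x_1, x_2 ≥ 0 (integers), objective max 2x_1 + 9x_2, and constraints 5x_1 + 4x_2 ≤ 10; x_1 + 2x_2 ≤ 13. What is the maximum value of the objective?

(x_1,x_2)=(0,2) is feasible, giving 18.
(x_1,x_2)=(1,1) is feasible, giving 11.
(x_1,x_2)=(0,1) is feasible, giving 9.
Maximum is 18 at (x_1,x_2)=(0,2).

18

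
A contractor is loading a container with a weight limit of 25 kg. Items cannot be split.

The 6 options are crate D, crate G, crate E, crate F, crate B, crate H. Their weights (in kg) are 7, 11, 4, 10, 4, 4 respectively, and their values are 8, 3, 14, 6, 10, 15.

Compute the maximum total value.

47

Take crate D, crate E, crate B, and crate H: weight 7 + 4 + 4 + 4 = 19 ≤ 25, value 8 + 14 + 10 + 15 = 47.
No other feasible combination does better.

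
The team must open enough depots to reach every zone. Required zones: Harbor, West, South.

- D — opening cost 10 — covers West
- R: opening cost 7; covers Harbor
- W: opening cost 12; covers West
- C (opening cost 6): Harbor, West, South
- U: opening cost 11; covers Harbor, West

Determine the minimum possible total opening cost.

6

C alone covers Harbor, West, South — every zone.
Total opening cost: 6.
No cover costs less than 6.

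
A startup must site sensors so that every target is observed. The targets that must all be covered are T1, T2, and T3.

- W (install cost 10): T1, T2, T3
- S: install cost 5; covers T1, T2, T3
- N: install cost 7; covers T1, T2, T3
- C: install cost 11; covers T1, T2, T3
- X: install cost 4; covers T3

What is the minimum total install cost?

This is a weighted set-cover instance.
S alone covers T1, T2, T3 — every target.
Total install cost: 5.
No cover costs less than 5.

5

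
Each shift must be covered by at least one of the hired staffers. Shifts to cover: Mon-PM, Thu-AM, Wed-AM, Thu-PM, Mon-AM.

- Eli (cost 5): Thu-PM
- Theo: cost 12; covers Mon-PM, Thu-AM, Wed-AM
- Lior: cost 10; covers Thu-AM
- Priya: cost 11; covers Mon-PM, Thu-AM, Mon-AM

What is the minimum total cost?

28

Choose Eli, Theo, and Priya: together they cover Mon-PM, Thu-AM, Wed-AM, Thu-PM, Mon-AM — every shift.
Total cost: 5 + 12 + 11 = 28.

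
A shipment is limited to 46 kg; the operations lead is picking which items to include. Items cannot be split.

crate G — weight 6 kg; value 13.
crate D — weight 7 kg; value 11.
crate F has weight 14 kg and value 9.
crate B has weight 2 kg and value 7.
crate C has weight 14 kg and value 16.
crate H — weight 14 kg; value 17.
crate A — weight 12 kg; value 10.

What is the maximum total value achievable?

64

Treat it as a binary knapsack problem.
crate G + crate D + crate B + crate H + crate A: weight 6 + 7 + 2 + 14 + 12 = 41 ≤ 46, value 13 + 11 + 7 + 17 + 10 = 58.
crate G + crate D + crate B + crate C + crate H: weight 6 + 7 + 2 + 14 + 14 = 43 ≤ 46, value 13 + 11 + 7 + 16 + 17 = 64.
crate G + crate D + crate C + crate H: weight 6 + 7 + 14 + 14 = 41 ≤ 46, value 13 + 11 + 16 + 17 = 57.
Best is crate G, crate D, crate B, crate C, and crate H with total value 64.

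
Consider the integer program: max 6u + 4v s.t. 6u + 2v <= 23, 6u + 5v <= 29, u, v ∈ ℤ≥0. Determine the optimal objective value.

The continuous relaxation peaks at (3.17, 2) with value 27.00; rounding to a feasible lattice point costs some objective.
(u,v)=(3,2): 6·3+2·2=22≤23, 6·3+5·2=28≤29, objective 26.
(u,v)=(2,3): 6·2+2·3=18≤23, 6·2+5·3=27≤29, objective 24.
(u,v)=(3,1): 6·3+2·1=20≤23, 6·3+5·1=23≤29, objective 22.
No feasible integer point exceeds 26.

26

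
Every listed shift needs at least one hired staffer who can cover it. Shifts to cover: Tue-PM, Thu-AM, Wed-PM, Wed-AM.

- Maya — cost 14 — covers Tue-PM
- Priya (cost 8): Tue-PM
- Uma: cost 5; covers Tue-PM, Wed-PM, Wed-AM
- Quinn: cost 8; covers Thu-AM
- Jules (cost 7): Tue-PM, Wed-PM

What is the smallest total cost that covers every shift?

13

Choose Uma and Quinn: together they cover Tue-PM, Thu-AM, Wed-PM, Wed-AM — every shift.
Total cost: 5 + 8 = 13.
No cover costs less than 13.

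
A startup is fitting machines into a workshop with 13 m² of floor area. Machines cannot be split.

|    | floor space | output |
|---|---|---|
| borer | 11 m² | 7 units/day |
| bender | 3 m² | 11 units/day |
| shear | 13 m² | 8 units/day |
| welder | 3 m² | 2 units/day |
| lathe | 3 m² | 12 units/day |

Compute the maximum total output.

25

Allowing fractional choices, the relaxed optimum would be about 27.5, but machines are indivisible.
welder + lathe: floor space 3 + 3 = 6 ≤ 13, output 2 + 12 = 14.
bender + lathe: floor space 3 + 3 = 6 ≤ 13, output 11 + 12 = 23.
bender + welder + lathe: floor space 3 + 3 + 3 = 9 ≤ 13, output 11 + 2 + 12 = 25.
Best is bender, welder, and lathe with total output 25.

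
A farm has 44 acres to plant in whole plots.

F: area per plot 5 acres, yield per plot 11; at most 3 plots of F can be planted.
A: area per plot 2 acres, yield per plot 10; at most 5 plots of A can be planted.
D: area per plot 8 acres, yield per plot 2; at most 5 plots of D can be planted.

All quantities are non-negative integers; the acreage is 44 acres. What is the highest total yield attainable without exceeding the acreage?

87

This is a bounded integer knapsack.
Take 3×F, 5×A, and 2×D: area 41 ≤ 44, yield 3·11 + 5·10 + 2·2 = 87.
A has the best ratio (10/2) and is taken to its limit of 5; remaining capacity is filled optimally with the others.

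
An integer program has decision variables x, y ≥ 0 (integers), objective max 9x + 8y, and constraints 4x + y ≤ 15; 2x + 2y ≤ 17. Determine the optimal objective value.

(x,y)=(2,6) is feasible, giving 66.
(x,y)=(1,7) is feasible, giving 65.
(x,y)=(2,5) is feasible, giving 58.
No feasible integer point exceeds 66.

66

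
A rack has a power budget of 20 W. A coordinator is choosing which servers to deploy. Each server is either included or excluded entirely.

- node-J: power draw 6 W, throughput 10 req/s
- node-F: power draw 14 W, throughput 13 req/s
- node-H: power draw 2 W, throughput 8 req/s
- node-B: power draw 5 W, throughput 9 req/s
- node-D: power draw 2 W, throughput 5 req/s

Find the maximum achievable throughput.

This is a 0-1 knapsack instance.
Allowing fractional choices, the relaxed optimum would be about 36.6, but servers are indivisible.
node-J + node-H + node-B: power draw 6 + 2 + 5 = 13 ≤ 20, throughput 10 + 8 + 9 = 27.
node-F + node-H + node-D: power draw 14 + 2 + 2 = 18 ≤ 20, throughput 13 + 8 + 5 = 26.
node-J + node-H + node-B + node-D: power draw 6 + 2 + 5 + 2 = 15 ≤ 20, throughput 10 + 8 + 9 + 5 = 32.
Best is node-J, node-H, node-B, and node-D with total throughput 32.

32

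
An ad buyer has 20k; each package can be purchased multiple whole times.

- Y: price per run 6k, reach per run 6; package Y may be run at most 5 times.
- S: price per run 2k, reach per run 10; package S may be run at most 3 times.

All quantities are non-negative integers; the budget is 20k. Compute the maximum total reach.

1×Y and 3×S: price 12 ≤ 20, reach 1·6 + 3·10 = 36.
2×Y and 3×S: price 18 ≤ 20, reach 2·6 + 3·10 = 42.
Best is 42.

42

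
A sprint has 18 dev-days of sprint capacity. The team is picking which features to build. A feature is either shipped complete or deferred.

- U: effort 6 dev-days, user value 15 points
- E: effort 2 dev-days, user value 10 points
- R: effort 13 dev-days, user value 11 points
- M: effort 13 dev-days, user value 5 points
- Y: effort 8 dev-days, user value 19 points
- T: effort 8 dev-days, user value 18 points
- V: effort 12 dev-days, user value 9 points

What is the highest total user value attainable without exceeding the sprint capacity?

Treat it as a binary knapsack problem.
Allowing fractional choices, the relaxed optimum would be about 48.5, but features are indivisible.
E + Y + T: effort 2 + 8 + 8 = 18 ≤ 18, user value 10 + 19 + 18 = 47.
U + E + Y: effort 6 + 2 + 8 = 16 ≤ 18, user value 15 + 10 + 19 = 44.
Best is E, Y, and T with total user value 47.

47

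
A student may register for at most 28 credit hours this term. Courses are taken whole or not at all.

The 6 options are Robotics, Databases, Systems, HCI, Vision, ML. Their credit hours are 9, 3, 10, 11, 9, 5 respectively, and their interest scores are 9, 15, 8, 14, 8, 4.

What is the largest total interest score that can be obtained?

42

Take Robotics, Databases, HCI, and ML: credit hours 9 + 3 + 11 + 5 = 28 ≤ 28, interest score 9 + 15 + 14 + 4 = 42.
No other feasible combination does better.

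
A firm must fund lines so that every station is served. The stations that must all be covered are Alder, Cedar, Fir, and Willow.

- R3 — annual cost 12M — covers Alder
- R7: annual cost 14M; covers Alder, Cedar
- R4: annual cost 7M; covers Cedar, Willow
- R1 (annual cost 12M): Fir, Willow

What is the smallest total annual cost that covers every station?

26

The greedy cost-per-new-station heuristic would pick R4, R3, and R1 for 31, but a cheaper cover exists.
Choose R7 and R1: together they cover Alder, Cedar, Fir, Willow — every station.
Total annual cost: 14 + 12 = 26.
No cover costs less than 26.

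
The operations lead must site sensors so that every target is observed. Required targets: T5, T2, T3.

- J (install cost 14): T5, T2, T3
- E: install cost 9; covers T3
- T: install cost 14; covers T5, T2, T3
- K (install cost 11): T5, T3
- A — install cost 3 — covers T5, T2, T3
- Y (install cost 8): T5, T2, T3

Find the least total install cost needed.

A alone covers T5, T2, T3 — every target.
Total install cost: 3.
No cover costs less than 3.

3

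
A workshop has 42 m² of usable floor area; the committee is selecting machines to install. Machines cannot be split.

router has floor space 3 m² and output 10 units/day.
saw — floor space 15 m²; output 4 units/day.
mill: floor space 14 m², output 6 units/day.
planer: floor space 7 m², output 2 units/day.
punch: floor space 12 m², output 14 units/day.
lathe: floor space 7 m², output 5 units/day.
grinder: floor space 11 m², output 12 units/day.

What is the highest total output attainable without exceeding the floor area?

43

Treat it as a binary knapsack problem.
Allowing fractional choices, the relaxed optimum would be about 44.9, but machines are indivisible.
router + mill + punch + grinder: floor space 3 + 14 + 12 + 11 = 40 ≤ 42, output 10 + 6 + 14 + 12 = 42.
router + planer + punch + lathe + grinder: floor space 3 + 7 + 12 + 7 + 11 = 40 ≤ 42, output 10 + 2 + 14 + 5 + 12 = 43.
Best is router, planer, punch, lathe, and grinder with total output 43.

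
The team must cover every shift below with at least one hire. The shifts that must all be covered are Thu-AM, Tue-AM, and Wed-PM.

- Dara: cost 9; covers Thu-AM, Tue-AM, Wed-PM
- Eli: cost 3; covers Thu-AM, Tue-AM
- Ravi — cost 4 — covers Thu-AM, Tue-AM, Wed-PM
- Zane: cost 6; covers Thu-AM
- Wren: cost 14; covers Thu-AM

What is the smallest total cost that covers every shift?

4

This is an integer covering problem.
Ravi alone covers Thu-AM, Tue-AM, Wed-PM — every shift.
Total cost: 4.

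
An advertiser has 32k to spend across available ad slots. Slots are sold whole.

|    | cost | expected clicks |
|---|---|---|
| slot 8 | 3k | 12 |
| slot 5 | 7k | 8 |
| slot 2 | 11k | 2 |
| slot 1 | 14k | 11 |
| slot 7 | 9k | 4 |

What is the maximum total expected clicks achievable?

31

Allowing fractional choices, the relaxed optimum would be about 34.6, but ad slots are indivisible.
slot 8 + slot 1 + slot 7: cost 3 + 14 + 9 = 26 ≤ 32, expected clicks 12 + 11 + 4 = 27.
slot 8 + slot 5 + slot 1: cost 3 + 7 + 14 = 24 ≤ 32, expected clicks 12 + 8 + 11 = 31.
Best is slot 8, slot 5, and slot 1 with total expected clicks 31.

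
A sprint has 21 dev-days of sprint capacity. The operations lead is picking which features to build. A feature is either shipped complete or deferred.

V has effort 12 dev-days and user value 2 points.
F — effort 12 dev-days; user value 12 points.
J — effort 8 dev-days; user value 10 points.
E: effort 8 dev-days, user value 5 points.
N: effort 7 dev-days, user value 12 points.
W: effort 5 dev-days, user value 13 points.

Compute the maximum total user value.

35

J + N + W: effort 8 + 7 + 5 = 20 ≤ 21, user value 10 + 12 + 13 = 35.
E + N + W: effort 8 + 7 + 5 = 20 ≤ 21, user value 5 + 12 + 13 = 30.
J + E + W: effort 8 + 8 + 5 = 21 ≤ 21, user value 10 + 5 + 13 = 28.
Best is J, N, and W with total user value 35.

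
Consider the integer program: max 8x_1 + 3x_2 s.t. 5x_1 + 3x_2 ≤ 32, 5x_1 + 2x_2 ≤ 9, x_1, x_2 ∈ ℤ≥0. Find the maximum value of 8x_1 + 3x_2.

(x_1,x_2)=(1,2) is feasible, giving 14.
(x_1,x_2)=(1,1) is feasible, giving 11.
(x_1,x_2)=(0,3) is feasible, giving 9.
No feasible integer point exceeds 14.

14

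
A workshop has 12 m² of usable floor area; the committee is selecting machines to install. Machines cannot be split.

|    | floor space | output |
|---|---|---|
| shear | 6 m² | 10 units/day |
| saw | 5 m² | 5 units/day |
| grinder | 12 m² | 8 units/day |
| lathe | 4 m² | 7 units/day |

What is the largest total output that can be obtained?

17

This is a 0-1 knapsack instance.
shear + lathe: floor space 6 + 4 = 10 ≤ 12, output 10 + 7 = 17.
shear + saw: floor space 6 + 5 = 11 ≤ 12, output 10 + 5 = 15.
saw + lathe: floor space 5 + 4 = 9 ≤ 12, output 5 + 7 = 12.
Best is shear and lathe with total output 17.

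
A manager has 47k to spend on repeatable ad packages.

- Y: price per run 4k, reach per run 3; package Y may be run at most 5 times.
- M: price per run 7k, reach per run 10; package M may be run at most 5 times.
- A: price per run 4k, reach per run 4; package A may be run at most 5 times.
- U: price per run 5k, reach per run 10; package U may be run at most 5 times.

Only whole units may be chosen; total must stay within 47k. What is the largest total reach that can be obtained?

80

U has the best ratio (10/5); taking only U gives at most 5×10 = 50 (stopped by the supply cap of 5).
Mixing does better — 3×M and 5×U: price 46 ≤ 47, reach 3·10 + 5·10 = 80.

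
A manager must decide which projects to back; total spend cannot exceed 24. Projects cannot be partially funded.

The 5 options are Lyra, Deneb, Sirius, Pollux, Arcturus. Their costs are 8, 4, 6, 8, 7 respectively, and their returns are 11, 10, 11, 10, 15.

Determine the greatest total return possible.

Take Lyra, Sirius, and Arcturus: cost 8 + 6 + 7 = 21 ≤ 24, return 11 + 11 + 15 = 37.
No other feasible combination does better.

37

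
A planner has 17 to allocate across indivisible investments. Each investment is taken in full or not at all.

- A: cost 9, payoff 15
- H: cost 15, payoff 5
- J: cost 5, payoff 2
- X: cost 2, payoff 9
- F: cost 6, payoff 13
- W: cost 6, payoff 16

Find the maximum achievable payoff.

Allowing fractional choices, the relaxed optimum would be about 43.0, but investments are indivisible.
A + X + W: cost 9 + 2 + 6 = 17 ≤ 17, payoff 15 + 9 + 16 = 40.
X + F + W: cost 2 + 6 + 6 = 14 ≤ 17, payoff 9 + 13 + 16 = 38.
Best is A, X, and W with total payoff 40.

40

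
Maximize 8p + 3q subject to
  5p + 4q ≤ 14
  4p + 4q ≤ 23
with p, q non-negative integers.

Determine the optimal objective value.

(p,q)=(2,1) is feasible, giving 19.
(p,q)=(2,0) is feasible, giving 16.
(p,q)=(1,2) is feasible, giving 14.
No feasible integer point exceeds 19.

19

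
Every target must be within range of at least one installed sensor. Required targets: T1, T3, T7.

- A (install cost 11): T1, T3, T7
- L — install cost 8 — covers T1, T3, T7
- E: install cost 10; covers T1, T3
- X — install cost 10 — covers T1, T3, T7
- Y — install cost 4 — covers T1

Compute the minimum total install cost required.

L alone covers T1, T3, T7 — every target.
Total install cost: 8.
No cover costs less than 8.

8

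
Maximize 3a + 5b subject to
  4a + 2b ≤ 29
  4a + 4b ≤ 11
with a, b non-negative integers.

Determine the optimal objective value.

10

Relaxing integrality, the LP optimum is 13.75 at (a,b) = (0, 2.75), which is not an integer point.
(a,b)=(0,2): 4·0+2·2=4≤29, 4·0+4·2=8≤11, objective 10.
(a,b)=(1,1): 4·1+2·1=6≤29, 4·1+4·1=8≤11, objective 8.
(a,b)=(0,1): 4·0+2·1=2≤29, 4·0+4·1=4≤11, objective 5.
No feasible integer point exceeds 10.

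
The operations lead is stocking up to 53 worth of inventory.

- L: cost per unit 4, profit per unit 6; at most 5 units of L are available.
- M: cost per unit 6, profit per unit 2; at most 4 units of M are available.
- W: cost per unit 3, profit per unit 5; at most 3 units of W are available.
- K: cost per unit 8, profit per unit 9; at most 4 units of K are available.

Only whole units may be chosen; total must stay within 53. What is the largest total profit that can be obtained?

72

This is a bounded integer knapsack.
W has the best ratio (5/3); taking only W gives at most 3×5 = 15 (stopped by the supply cap of 3).
Mixing does better — 5×L, 3×W, and 3×K: cost 53 ≤ 53, profit 5·6 + 3·5 + 3·9 = 72.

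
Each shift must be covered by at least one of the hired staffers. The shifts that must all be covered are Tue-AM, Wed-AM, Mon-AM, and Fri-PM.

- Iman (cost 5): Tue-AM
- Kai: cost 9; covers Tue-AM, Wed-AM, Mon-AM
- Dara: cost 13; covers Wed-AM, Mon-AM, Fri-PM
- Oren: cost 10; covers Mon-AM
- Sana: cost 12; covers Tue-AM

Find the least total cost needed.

18

The greedy cost-per-new-shift heuristic would pick Kai and Dara for 22, but a cheaper cover exists.
Choose Iman and Dara: together they cover Tue-AM, Wed-AM, Mon-AM, Fri-PM — every shift.
Total cost: 5 + 13 = 18.
No cover costs less than 18.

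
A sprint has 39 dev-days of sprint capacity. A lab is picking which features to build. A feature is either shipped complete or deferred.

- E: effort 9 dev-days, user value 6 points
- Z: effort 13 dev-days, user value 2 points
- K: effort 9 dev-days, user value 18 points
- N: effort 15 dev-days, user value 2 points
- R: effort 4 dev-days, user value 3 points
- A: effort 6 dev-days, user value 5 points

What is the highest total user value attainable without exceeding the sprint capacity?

32

E + K + N + A: effort 9 + 9 + 15 + 6 = 39 ≤ 39, user value 6 + 18 + 2 + 5 = 31.
E + Z + K + A: effort 9 + 13 + 9 + 6 = 37 ≤ 39, user value 6 + 2 + 18 + 5 = 31.
E + K + R + A: effort 9 + 9 + 4 + 6 = 28 ≤ 39, user value 6 + 18 + 3 + 5 = 32.
Best is E, K, R, and A with total user value 32.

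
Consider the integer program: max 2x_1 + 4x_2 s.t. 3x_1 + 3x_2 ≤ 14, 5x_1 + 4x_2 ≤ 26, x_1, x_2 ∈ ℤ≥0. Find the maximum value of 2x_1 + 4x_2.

The continuous relaxation peaks at (0, 4.67) with value 18.67; rounding to a feasible lattice point costs some objective.
(x_1,x_2)=(0,4): 3·0+3·4=12≤14, 5·0+4·4=16≤26, objective 16.
(x_1,x_2)=(1,3): 3·1+3·3=12≤14, 5·1+4·3=17≤26, objective 14.
(x_1,x_2)=(0,3): 3·0+3·3=9≤14, 5·0+4·3=12≤26, objective 12.
Maximum is 16 at (x_1,x_2)=(0,4).

16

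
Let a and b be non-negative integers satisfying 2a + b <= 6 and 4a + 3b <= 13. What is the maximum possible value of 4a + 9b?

Relaxing integrality, the LP optimum is 39.00 at (a,b) = (0, 4.33), which is not an integer point.
(a,b)=(0,4): 2·0+1·4=4≤6, 4·0+3·4=12≤13, objective 36.
(a,b)=(1,3): 2·1+1·3=5≤6, 4·1+3·3=13≤13, objective 31.
The best lattice point is (0,4), giving 36.

36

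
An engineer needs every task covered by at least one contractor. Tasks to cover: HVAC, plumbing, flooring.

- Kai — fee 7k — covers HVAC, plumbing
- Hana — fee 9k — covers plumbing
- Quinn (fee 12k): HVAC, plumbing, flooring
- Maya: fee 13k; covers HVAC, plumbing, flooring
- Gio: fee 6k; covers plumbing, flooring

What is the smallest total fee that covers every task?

This is an integer covering problem.
The greedy cost-per-new-task heuristic would pick Gio and Kai for 13, but a cheaper cover exists.
Quinn alone covers HVAC, plumbing, flooring — every task.
Total fee: 12.
No cover costs less than 12.

12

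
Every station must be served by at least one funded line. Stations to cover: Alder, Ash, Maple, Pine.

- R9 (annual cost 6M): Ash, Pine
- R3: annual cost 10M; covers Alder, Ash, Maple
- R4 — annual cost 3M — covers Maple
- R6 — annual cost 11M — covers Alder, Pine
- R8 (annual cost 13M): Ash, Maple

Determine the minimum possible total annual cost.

The greedy cost-per-new-station heuristic would pick R9, R4, and R3 for 19, but a cheaper cover exists.
Choose R9 and R3: together they cover Alder, Ash, Maple, Pine — every station.
Total annual cost: 6 + 10 = 16.
No cover costs less than 16.

16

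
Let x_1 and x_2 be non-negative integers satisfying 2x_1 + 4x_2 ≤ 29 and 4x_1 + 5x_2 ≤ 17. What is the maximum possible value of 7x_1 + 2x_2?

Relaxing integrality, the LP optimum is 29.75 at (x_1,x_2) = (4.25, 0), which is not an integer point.
(x_1,x_2)=(4,0): 2·4+4·0=8≤29, 4·4+5·0=16≤17, objective 28.
(x_1,x_2)=(3,1): 2·3+4·1=10≤29, 4·3+5·1=17≤17, objective 23.
(x_1,x_2)=(3,0): 2·3+4·0=6≤29, 4·3+5·0=12≤17, objective 21.
The best lattice point is (4,0), giving 28.

28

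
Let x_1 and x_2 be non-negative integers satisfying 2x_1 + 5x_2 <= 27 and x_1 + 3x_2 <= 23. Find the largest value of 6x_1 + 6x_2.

Relaxing integrality, the LP optimum is 81.00 at (x_1,x_2) = (13.5, 0), which is not an integer point.
(x_1,x_2)=(13,0): 2·13+5·0=26≤27, 1·13+3·0=13≤23, objective 78.
(x_1,x_2)=(12,0): 2·12+5·0=24≤27, 1·12+3·0=12≤23, objective 72.
No feasible integer point exceeds 78.

78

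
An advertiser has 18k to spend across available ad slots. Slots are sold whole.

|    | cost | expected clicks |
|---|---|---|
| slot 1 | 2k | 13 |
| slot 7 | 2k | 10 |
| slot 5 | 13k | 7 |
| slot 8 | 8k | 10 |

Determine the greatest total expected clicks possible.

33

slot 1 + slot 7 + slot 8: cost 2 + 2 + 8 = 12 ≤ 18, expected clicks 13 + 10 + 10 = 33.
slot 1 + slot 7: cost 2 + 2 = 4 ≤ 18, expected clicks 13 + 10 = 23.
slot 1 + slot 7 + slot 5: cost 2 + 2 + 13 = 17 ≤ 18, expected clicks 13 + 10 + 7 = 30.
Best is slot 1, slot 7, and slot 8 with total expected clicks 33.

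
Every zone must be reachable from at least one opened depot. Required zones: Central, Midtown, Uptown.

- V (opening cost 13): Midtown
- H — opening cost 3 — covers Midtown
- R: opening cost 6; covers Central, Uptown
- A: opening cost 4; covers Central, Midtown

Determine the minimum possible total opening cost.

Choose H and R: together they cover Central, Midtown, Uptown — every zone.
Total opening cost: 3 + 6 = 9.

9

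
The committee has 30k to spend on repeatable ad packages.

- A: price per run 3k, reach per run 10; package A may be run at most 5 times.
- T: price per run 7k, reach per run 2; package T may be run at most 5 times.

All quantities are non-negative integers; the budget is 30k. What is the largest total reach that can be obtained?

54

A has the best ratio (10/3); taking only A gives at most 5×10 = 50 (stopped by the supply cap of 5).
Mixing does better — 5×A and 2×T: price 29 ≤ 30, reach 5·10 + 2·2 = 54.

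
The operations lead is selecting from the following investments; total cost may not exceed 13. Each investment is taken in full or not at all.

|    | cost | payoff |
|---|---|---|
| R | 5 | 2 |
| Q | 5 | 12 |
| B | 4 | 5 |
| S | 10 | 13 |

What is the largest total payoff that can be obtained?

17

Q + B: cost 5 + 4 = 9 ≤ 13, payoff 12 + 5 = 17.
S: cost 10 ≤ 13, payoff 13.
R + Q: cost 5 + 5 = 10 ≤ 13, payoff 2 + 12 = 14.
Best is Q and B with total payoff 17.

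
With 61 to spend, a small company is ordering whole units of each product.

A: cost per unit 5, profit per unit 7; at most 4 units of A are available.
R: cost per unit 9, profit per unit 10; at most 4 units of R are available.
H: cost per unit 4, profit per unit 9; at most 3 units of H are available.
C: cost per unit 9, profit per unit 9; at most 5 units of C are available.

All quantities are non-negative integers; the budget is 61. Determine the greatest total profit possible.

85

This is a bounded integer knapsack.
Take 4×A, 3×R, and 3×H: cost 59 ≤ 61, profit 4·7 + 3·10 + 3·9 = 85.
H has the best ratio (9/4) and is taken to its limit of 3; remaining capacity is filled optimally with the others.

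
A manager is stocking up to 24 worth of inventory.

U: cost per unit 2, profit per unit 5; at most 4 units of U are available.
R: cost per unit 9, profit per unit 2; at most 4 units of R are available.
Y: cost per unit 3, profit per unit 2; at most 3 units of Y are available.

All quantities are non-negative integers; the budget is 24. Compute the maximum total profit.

26

Take 4×U and 3×Y: cost 17 ≤ 24, profit 4·5 + 3·2 = 26.
U has the best ratio (5/2) and is taken to its limit of 4; remaining capacity is filled optimally with the others.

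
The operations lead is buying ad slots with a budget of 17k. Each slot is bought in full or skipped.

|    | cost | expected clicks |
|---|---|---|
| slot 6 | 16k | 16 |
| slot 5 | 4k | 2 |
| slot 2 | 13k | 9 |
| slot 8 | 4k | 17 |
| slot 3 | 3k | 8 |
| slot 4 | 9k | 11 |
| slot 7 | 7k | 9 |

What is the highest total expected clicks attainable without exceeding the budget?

36

This is an integer program with binary decision variables.
Take slot 8, slot 3, and slot 4: cost 4 + 3 + 9 = 16 ≤ 17, expected clicks 17 + 8 + 11 = 36.
No other feasible combination does better.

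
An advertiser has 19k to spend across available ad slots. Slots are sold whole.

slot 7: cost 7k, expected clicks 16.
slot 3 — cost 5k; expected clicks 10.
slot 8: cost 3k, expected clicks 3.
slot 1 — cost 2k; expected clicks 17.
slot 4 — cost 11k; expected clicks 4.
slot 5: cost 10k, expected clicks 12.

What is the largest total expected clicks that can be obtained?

slot 7 + slot 3 + slot 8 + slot 1: cost 7 + 5 + 3 + 2 = 17 ≤ 19, expected clicks 16 + 10 + 3 + 17 = 46.
slot 7 + slot 1 + slot 5: cost 7 + 2 + 10 = 19 ≤ 19, expected clicks 16 + 17 + 12 = 45.
slot 7 + slot 3 + slot 1: cost 7 + 5 + 2 = 14 ≤ 19, expected clicks 16 + 10 + 17 = 43.
Best is slot 7, slot 3, slot 8, and slot 1 with total expected clicks 46.

46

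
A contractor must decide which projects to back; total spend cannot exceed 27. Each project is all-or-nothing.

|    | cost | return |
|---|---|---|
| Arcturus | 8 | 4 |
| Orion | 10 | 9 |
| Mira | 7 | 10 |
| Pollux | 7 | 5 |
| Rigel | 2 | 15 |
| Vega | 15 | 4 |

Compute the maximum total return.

39

Take Orion, Mira, Pollux, and Rigel: cost 10 + 7 + 7 + 2 = 26 ≤ 27, return 9 + 10 + 5 + 15 = 39.
No other feasible combination does better.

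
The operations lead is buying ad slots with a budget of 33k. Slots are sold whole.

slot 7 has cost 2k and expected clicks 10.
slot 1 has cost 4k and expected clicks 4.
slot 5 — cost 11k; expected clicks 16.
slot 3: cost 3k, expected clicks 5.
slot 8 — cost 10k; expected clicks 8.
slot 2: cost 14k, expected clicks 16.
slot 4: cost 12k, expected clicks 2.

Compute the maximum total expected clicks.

47

slot 7 + slot 1 + slot 5 + slot 3 + slot 8: cost 2 + 4 + 11 + 3 + 10 = 30 ≤ 33, expected clicks 10 + 4 + 16 + 5 + 8 = 43.
slot 7 + slot 1 + slot 5 + slot 2: cost 2 + 4 + 11 + 14 = 31 ≤ 33, expected clicks 10 + 4 + 16 + 16 = 46.
slot 7 + slot 5 + slot 3 + slot 2: cost 2 + 11 + 3 + 14 = 30 ≤ 33, expected clicks 10 + 16 + 5 + 16 = 47.
Best is slot 7, slot 5, slot 3, and slot 2 with total expected clicks 47.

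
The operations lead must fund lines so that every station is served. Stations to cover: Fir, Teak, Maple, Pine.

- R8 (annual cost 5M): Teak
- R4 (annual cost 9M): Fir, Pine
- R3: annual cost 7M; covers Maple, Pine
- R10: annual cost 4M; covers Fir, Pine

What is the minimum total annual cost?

Choose R8, R3, and R10: together they cover Fir, Teak, Maple, Pine — every station.
Total annual cost: 5 + 7 + 4 = 16.
No cover costs less than 16.

16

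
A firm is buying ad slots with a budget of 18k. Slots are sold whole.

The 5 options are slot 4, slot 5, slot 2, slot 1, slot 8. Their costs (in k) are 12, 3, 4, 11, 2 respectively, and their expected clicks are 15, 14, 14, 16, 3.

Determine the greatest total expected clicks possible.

44

Take slot 5, slot 2, and slot 1: cost 3 + 4 + 11 = 18 ≤ 18, expected clicks 14 + 14 + 16 = 44.
No other feasible combination does better.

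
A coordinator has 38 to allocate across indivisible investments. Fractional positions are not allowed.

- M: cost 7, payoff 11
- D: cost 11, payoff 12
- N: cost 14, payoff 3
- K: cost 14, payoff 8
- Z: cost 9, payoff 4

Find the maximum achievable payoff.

31

Allowing fractional choices, the relaxed optimum would be about 33.7, but investments are indivisible.
M + D + K: cost 7 + 11 + 14 = 32 ≤ 38, payoff 11 + 12 + 8 = 31.
M + D + N: cost 7 + 11 + 14 = 32 ≤ 38, payoff 11 + 12 + 3 = 26.
M + D + Z: cost 7 + 11 + 9 = 27 ≤ 38, payoff 11 + 12 + 4 = 27.
Best is M, D, and K with total payoff 31.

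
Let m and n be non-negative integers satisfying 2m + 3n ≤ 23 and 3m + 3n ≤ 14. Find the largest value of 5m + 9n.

36

(m,n)=(0,4) is feasible, giving 36.
(m,n)=(1,3) is feasible, giving 32.
(m,n)=(0,3) is feasible, giving 27.
No feasible integer point exceeds 36.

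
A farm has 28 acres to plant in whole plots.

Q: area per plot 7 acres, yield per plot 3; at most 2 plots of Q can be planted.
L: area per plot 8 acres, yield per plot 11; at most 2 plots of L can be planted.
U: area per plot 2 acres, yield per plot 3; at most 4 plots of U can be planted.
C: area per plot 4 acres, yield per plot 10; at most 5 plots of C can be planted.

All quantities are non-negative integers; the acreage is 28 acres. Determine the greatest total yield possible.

62

C has the best ratio (10/4); taking only C gives at most 5×10 = 50 (stopped by the supply cap of 5).
Mixing does better — 4×U and 5×C: area 28 ≤ 28, yield 4·3 + 5·10 = 62.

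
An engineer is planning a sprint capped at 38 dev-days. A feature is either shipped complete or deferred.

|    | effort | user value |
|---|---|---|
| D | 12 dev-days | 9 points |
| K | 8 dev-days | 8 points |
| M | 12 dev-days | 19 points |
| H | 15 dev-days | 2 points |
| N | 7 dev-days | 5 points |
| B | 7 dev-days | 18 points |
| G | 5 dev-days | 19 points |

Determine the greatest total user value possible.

65

Take D, M, B, and G: effort 12 + 12 + 7 + 5 = 36 ≤ 38, user value 9 + 19 + 18 + 19 = 65.
No other feasible combination does better.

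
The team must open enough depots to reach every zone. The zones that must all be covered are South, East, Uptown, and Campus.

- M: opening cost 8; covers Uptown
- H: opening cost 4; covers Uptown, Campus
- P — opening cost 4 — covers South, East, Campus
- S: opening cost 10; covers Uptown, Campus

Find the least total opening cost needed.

Choose H and P: together they cover South, East, Uptown, Campus — every zone.
Total opening cost: 4 + 4 = 8.
No cover costs less than 8.

8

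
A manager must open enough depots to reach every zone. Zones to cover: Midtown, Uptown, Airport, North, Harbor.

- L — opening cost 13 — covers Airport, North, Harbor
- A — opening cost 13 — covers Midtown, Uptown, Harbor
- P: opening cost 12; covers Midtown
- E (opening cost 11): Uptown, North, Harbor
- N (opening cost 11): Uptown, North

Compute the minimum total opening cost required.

The greedy cost-per-new-zone heuristic would pick E, P, and L for 36, but a cheaper cover exists.
Choose L and A: together they cover Midtown, Uptown, Airport, North, Harbor — every zone.
Total opening cost: 13 + 13 = 26.
No cover costs less than 26.

26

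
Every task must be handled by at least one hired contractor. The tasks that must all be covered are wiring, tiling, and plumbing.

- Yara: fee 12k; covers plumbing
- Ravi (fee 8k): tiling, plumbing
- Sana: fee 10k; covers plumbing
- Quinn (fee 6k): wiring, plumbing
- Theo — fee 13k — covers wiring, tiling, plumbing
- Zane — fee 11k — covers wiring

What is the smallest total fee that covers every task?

13

The greedy cost-per-new-task heuristic would pick Quinn and Ravi for 14, but a cheaper cover exists.
Theo alone covers wiring, tiling, plumbing — every task.
Total fee: 13.
No cover costs less than 13.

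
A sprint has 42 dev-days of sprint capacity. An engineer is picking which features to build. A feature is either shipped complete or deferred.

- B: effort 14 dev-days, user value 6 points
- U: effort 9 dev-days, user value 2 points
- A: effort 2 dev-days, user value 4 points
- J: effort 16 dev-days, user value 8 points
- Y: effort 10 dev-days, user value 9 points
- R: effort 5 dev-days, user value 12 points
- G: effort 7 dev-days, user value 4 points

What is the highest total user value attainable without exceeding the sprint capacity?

37

B + A + Y + R + G: effort 14 + 2 + 10 + 5 + 7 = 38 ≤ 42, user value 6 + 4 + 9 + 12 + 4 = 35.
A + J + Y + R + G: effort 2 + 16 + 10 + 5 + 7 = 40 ≤ 42, user value 4 + 8 + 9 + 12 + 4 = 37.
U + A + J + Y + R: effort 9 + 2 + 16 + 10 + 5 = 42 ≤ 42, user value 2 + 4 + 8 + 9 + 12 = 35.
Best is A, J, Y, R, and G with total user value 37.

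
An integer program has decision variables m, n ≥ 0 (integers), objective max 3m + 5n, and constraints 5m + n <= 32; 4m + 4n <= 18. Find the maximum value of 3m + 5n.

20

Relaxing integrality, the LP optimum is 22.50 at (m,n) = (0, 4.5), which is not an integer point.
(m,n)=(0,4): 5·0+1·4=4≤32, 4·0+4·4=16≤18, objective 20.
(m,n)=(1,3): 5·1+1·3=8≤32, 4·1+4·3=16≤18, objective 18.
(m,n)=(0,3): 5·0+1·3=3≤32, 4·0+4·3=12≤18, objective 15.
The best lattice point is (0,4), giving 20.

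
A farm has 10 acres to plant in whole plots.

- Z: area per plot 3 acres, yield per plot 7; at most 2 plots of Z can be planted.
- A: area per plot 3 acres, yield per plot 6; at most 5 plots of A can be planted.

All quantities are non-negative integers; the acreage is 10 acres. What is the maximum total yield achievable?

20

1×Z and 2×A: area 9 ≤ 10, yield 1·7 + 2·6 = 19.
2×Z and 1×A: area 9 ≤ 10, yield 2·7 + 1·6 = 20.
Best is 20.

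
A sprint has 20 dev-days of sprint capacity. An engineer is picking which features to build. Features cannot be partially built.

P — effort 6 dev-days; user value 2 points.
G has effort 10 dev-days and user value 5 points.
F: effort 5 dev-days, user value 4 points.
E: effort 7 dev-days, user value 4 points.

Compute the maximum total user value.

10

Take P, F, and E: effort 6 + 5 + 7 = 18 ≤ 20, user value 2 + 4 + 4 = 10.
No other feasible combination does better.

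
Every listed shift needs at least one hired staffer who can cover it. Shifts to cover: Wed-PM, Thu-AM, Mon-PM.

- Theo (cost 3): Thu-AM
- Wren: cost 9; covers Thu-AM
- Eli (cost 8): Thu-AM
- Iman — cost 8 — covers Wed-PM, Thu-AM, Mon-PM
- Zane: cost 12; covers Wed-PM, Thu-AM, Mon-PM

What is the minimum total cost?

Iman alone covers Wed-PM, Thu-AM, Mon-PM — every shift.
Total cost: 8.

8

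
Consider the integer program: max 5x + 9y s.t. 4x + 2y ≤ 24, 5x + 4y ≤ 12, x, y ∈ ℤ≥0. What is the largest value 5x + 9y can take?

(x,y)=(0,3): 4·0+2·3=6≤24, 5·0+4·3=12≤12, objective 27.
(x,y)=(0,2): 4·0+2·2=4≤24, 5·0+4·2=8≤12, objective 18.
Maximum is 27 at (x,y)=(0,3).

27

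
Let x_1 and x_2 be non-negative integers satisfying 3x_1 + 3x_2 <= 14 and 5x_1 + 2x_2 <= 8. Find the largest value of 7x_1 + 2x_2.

Relaxing integrality, the LP optimum is 11.20 at (x_1,x_2) = (1.6, 0), which is not an integer point.
(x_1,x_2)=(1,1): 3·1+3·1=6≤14, 5·1+2·1=7≤8, objective 9.
(x_1,x_2)=(1,0): 3·1+3·0=3≤14, 5·1+2·0=5≤8, objective 7.
No feasible integer point exceeds 9.

9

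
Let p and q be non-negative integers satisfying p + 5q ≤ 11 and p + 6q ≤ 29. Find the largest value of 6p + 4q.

66

(p,q)=(11,0): 1·11+5·0=11≤11, 1·11+6·0=11≤29, objective 66.
(p,q)=(10,0): 1·10+5·0=10≤11, 1·10+6·0=10≤29, objective 60.
The best lattice point is (11,0), giving 66.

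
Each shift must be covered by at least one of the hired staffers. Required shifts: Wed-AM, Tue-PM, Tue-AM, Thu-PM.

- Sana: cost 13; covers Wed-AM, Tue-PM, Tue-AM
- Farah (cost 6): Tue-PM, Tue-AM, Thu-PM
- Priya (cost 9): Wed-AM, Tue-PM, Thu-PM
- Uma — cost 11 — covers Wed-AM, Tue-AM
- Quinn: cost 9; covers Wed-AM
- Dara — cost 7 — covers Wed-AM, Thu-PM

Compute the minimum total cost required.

Choose Farah and Dara: together they cover Wed-AM, Tue-PM, Tue-AM, Thu-PM — every shift.
Total cost: 6 + 7 = 13.
No cover costs less than 13.

13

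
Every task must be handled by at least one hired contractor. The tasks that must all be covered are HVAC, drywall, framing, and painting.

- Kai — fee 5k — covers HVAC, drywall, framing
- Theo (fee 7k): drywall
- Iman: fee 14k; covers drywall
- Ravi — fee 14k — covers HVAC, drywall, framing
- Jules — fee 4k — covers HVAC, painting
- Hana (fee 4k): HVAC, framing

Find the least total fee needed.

9

Choose Kai and Jules: together they cover HVAC, drywall, framing, painting — every task.
Total fee: 5 + 4 = 9.
No cover costs less than 9.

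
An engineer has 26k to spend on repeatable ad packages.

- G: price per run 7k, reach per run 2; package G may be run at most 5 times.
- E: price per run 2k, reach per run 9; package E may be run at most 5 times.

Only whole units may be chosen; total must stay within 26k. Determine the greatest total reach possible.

49

1×G and 5×E: price 17 ≤ 26, reach 1·2 + 5·9 = 47.
2×G and 5×E: price 24 ≤ 26, reach 2·2 + 5·9 = 49.
Best is 49.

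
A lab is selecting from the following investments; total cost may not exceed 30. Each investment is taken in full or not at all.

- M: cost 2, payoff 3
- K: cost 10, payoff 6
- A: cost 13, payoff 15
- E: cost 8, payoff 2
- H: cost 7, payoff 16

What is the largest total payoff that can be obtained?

37

Allowing fractional choices, the relaxed optimum would be about 38.8, but investments are indivisible.
M + A + H: cost 2 + 13 + 7 = 22 ≤ 30, payoff 3 + 15 + 16 = 34.
K + A + H: cost 10 + 13 + 7 = 30 ≤ 30, payoff 6 + 15 + 16 = 37.
M + A + E + H: cost 2 + 13 + 8 + 7 = 30 ≤ 30, payoff 3 + 15 + 2 + 16 = 36.
Best is K, A, and H with total payoff 37.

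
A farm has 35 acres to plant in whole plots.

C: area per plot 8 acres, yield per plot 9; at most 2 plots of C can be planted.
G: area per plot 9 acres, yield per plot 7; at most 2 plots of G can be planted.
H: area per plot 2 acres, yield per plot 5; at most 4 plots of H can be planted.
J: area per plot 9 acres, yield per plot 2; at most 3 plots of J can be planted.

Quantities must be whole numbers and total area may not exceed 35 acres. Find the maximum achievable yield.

Take 2×C, 1×G, and 4×H: area 33 ≤ 35, yield 2·9 + 1·7 + 4·5 = 45.
H has the best ratio (5/2) and is taken to its limit of 4; remaining capacity is filled optimally with the others.

45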